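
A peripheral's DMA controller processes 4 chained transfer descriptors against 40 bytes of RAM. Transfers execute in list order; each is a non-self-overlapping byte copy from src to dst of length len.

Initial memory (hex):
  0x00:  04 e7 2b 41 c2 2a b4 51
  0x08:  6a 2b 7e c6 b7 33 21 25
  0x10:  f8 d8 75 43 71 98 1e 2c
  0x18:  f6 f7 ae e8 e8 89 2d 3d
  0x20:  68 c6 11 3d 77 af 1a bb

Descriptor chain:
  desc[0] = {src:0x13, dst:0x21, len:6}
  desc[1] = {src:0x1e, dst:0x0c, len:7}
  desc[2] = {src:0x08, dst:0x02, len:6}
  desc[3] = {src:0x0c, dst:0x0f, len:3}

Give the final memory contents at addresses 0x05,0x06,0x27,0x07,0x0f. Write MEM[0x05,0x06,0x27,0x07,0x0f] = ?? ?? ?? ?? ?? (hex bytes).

  after D0: wrote 6B at 0x21 = 4371981e2cf6
  after D1: wrote 7B at 0x0c = 2d3d684371981e
  after D2: wrote 6B at 0x02 = 6a2b7ec62d3d
  after D3: wrote 3B at 0x0f = 2d3d68
query mem[0x05]=0xc6, mem[0x06]=0x2d, mem[0x27]=0xbb, mem[0x07]=0x3d, mem[0x0f]=0x2d

MEM[0x05,0x06,0x27,0x07,0x0f] = c6 2d bb 3d 2d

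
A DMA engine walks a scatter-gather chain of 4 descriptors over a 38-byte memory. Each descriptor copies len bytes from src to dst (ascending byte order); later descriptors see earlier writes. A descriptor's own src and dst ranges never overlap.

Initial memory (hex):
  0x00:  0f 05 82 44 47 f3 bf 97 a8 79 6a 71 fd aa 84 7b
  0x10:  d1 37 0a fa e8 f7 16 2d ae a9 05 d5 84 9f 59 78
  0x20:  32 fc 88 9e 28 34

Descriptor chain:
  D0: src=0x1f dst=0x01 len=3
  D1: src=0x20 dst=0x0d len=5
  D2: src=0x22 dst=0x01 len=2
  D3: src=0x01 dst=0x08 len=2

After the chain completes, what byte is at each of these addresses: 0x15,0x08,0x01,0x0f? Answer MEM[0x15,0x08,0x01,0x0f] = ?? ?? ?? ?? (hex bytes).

MEM[0x15,0x08,0x01,0x0f] = f7 88 88 88

  after D0: wrote 3B at 0x01 = 7832fc
  after D1: wrote 5B at 0x0d = 32fc889e28
  after D2: wrote 2B at 0x01 = 889e
  after D3: wrote 2B at 0x08 = 889e
query mem[0x15]=0xf7, mem[0x08]=0x88, mem[0x01]=0x88, mem[0x0f]=0x88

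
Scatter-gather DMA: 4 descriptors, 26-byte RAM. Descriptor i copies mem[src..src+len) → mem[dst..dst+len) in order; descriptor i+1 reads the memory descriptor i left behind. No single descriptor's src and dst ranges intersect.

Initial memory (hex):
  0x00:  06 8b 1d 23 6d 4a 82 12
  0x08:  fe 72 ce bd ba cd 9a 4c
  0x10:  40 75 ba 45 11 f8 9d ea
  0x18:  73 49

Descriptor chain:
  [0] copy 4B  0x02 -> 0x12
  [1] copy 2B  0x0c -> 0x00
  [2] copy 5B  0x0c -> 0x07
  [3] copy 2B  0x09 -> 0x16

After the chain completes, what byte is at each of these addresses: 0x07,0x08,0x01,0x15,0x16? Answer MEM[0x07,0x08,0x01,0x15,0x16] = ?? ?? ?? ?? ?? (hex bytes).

MEM[0x07,0x08,0x01,0x15,0x16] = ba cd cd 4a 9a

  after D0: wrote 4B at 0x12 = 1d236d4a
  after D1: wrote 2B at 0x00 = bacd
  after D2: wrote 5B at 0x07 = bacd9a4c40
  after D3: wrote 2B at 0x16 = 9a4c
query mem[0x07]=0xba, mem[0x08]=0xcd, mem[0x01]=0xcd, mem[0x15]=0x4a, mem[0x16]=0x9a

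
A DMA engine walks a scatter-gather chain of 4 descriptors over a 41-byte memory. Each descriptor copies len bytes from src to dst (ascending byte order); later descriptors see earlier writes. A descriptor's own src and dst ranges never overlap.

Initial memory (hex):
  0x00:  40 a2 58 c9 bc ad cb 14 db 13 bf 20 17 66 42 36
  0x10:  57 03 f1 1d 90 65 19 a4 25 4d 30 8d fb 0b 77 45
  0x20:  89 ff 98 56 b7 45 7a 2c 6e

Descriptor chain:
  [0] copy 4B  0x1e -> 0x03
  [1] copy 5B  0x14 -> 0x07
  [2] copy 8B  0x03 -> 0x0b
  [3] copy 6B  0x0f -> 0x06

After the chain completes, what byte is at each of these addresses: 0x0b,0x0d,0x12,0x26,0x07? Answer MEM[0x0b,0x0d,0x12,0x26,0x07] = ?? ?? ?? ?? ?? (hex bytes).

  after D0: wrote 4B at 0x03 = 774589ff
  after D1: wrote 5B at 0x07 = 906519a425
  after D2: wrote 8B at 0x0b = 774589ff906519a4
  after D3: wrote 6B at 0x06 = 906519a41d90
query mem[0x0b]=0x90, mem[0x0d]=0x89, mem[0x12]=0xa4, mem[0x26]=0x7a, mem[0x07]=0x65

MEM[0x0b,0x0d,0x12,0x26,0x07] = 90 89 a4 7a 65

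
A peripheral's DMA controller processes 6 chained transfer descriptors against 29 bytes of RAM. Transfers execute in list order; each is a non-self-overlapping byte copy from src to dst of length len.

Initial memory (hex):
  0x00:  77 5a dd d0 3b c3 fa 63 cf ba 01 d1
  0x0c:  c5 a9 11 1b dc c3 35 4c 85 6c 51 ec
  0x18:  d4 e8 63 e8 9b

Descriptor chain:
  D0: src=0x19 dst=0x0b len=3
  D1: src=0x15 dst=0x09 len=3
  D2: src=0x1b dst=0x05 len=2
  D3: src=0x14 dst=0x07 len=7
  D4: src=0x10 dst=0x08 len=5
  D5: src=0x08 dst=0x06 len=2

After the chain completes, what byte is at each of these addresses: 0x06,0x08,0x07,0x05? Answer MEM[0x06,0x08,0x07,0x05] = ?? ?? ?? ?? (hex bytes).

MEM[0x06,0x08,0x07,0x05] = dc dc c3 e8

  after D0: wrote 3B at 0x0b = e863e8
  after D1: wrote 3B at 0x09 = 6c51ec
  after D2: wrote 2B at 0x05 = e89b
  after D3: wrote 7B at 0x07 = 856c51ecd4e863
  after D4: wrote 5B at 0x08 = dcc3354c85
  after D5: wrote 2B at 0x06 = dcc3
query mem[0x06]=0xdc, mem[0x08]=0xdc, mem[0x07]=0xc3, mem[0x05]=0xe8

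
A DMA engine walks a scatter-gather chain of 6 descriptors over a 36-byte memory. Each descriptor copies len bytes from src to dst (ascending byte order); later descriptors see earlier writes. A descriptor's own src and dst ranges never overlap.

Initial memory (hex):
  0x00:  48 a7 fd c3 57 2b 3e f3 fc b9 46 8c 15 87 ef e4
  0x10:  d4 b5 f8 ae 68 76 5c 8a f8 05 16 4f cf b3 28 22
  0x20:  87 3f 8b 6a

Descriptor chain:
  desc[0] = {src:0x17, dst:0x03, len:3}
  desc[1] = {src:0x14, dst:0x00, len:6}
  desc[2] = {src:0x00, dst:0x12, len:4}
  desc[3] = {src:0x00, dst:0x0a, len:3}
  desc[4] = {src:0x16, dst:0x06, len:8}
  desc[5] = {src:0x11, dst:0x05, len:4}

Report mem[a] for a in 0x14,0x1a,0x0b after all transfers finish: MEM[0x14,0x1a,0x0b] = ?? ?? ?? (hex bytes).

MEM[0x14,0x1a,0x0b] = 5c 16 4f

  after D0: wrote 3B at 0x03 = 8af805
  after D1: wrote 6B at 0x00 = 68765c8af805
  after D2: wrote 4B at 0x12 = 68765c8a
  after D3: wrote 3B at 0x0a = 68765c
  after D4: wrote 8B at 0x06 = 5c8af805164fcfb3
  after D5: wrote 4B at 0x05 = b568765c
query mem[0x14]=0x5c, mem[0x1a]=0x16, mem[0x0b]=0x4f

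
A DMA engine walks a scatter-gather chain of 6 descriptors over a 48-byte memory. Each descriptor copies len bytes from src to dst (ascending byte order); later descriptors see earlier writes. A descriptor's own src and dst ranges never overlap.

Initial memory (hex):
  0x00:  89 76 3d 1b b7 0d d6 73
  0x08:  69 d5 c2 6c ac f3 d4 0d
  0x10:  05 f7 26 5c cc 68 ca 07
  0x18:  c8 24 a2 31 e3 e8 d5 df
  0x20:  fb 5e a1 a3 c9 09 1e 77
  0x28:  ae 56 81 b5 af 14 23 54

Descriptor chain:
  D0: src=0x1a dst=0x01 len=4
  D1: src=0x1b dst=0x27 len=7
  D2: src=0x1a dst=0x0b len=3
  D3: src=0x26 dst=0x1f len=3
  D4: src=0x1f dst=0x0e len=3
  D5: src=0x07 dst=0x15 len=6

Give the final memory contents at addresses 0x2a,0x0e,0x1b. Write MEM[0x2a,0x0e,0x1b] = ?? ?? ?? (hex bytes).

MEM[0x2a,0x0e,0x1b] = d5 1e 31

  after D0: wrote 4B at 0x01 = a231e3e8
  after D1: wrote 7B at 0x27 = 31e3e8d5dffb5e
  after D2: wrote 3B at 0x0b = a231e3
  after D3: wrote 3B at 0x1f = 1e31e3
  after D4: wrote 3B at 0x0e = 1e31e3
  after D5: wrote 6B at 0x15 = 7369d5c2a231
query mem[0x2a]=0xd5, mem[0x0e]=0x1e, mem[0x1b]=0x31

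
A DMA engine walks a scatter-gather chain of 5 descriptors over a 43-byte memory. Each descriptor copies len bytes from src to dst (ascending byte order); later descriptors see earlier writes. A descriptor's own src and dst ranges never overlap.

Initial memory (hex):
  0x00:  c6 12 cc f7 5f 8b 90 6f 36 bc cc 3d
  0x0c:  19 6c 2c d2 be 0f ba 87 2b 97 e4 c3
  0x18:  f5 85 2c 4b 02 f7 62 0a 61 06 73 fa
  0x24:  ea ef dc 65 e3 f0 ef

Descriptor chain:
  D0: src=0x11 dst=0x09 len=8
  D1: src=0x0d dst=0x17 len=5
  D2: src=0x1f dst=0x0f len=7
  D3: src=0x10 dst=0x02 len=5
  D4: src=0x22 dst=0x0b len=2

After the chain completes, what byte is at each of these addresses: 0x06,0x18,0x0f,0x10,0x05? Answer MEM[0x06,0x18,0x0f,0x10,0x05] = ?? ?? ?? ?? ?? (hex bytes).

D0: mem[0x09..0x10] <- [0f ba 87 2b 97 e4 c3 f5]
D1: mem[0x17..0x1b] <- [97 e4 c3 f5 0f]
D2: mem[0x0f..0x15] <- [0a 61 06 73 fa ea ef]
D3: mem[0x02..0x06] <- [61 06 73 fa ea]
D4: mem[0x0b..0x0c] <- [73 fa]
query mem[0x06]=0xea, mem[0x18]=0xe4, mem[0x0f]=0x0a, mem[0x10]=0x61, mem[0x05]=0xfa

MEM[0x06,0x18,0x0f,0x10,0x05] = ea e4 0a 61 fa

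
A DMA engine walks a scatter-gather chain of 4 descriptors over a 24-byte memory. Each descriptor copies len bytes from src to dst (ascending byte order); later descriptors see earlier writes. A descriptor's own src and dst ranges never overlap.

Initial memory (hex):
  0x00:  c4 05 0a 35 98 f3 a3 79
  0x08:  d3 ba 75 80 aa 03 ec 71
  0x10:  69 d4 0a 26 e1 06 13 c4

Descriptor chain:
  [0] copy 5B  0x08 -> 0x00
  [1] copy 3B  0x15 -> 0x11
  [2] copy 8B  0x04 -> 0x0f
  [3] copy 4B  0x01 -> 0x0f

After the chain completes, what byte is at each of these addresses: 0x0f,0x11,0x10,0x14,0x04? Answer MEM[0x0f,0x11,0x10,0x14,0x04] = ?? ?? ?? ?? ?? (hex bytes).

MEM[0x0f,0x11,0x10,0x14,0x04] = ba 80 75 ba aa

  after D0: wrote 5B at 0x00 = d3ba7580aa
  after D1: wrote 3B at 0x11 = 0613c4
  after D2: wrote 8B at 0x0f = aaf3a379d3ba7580
  after D3: wrote 4B at 0x0f = ba7580aa
query mem[0x0f]=0xba, mem[0x11]=0x80, mem[0x10]=0x75, mem[0x14]=0xba, mem[0x04]=0xaa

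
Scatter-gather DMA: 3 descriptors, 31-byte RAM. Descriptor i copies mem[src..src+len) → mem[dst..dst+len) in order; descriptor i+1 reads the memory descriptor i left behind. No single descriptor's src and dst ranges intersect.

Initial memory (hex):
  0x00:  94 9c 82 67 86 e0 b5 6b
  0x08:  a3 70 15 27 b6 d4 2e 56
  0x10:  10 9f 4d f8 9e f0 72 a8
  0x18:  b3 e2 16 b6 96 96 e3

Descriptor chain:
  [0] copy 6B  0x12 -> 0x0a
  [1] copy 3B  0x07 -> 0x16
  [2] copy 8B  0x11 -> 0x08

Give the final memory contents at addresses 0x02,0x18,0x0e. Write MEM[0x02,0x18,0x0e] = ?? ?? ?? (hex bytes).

D0: mem[0x0a..0x0f] <- [4d f8 9e f0 72 a8]
D1: mem[0x16..0x18] <- [6b a3 70]
D2: mem[0x08..0x0f] <- [9f 4d f8 9e f0 6b a3 70]
query mem[0x02]=0x82, mem[0x18]=0x70, mem[0x0e]=0xa3

MEM[0x02,0x18,0x0e] = 82 70 a3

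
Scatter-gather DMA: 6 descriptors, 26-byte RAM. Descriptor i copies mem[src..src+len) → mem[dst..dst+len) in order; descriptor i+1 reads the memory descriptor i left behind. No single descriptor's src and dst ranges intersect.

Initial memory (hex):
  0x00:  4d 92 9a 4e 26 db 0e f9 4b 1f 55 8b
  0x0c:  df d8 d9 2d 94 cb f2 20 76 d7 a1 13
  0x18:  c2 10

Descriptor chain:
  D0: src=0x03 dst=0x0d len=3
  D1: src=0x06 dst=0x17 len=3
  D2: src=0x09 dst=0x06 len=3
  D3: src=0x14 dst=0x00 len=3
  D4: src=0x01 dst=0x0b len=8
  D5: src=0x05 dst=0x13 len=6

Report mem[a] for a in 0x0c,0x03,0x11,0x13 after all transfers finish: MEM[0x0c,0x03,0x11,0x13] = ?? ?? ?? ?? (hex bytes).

MEM[0x0c,0x03,0x11,0x13] = a1 4e 55 db

D0: mem[0x0d..0x0f] <- [4e 26 db]
D1: mem[0x17..0x19] <- [0e f9 4b]
D2: mem[0x06..0x08] <- [1f 55 8b]
D3: mem[0x00..0x02] <- [76 d7 a1]
D4: mem[0x0b..0x12] <- [d7 a1 4e 26 db 1f 55 8b]
D5: mem[0x13..0x18] <- [db 1f 55 8b 1f 55]
query mem[0x0c]=0xa1, mem[0x03]=0x4e, mem[0x11]=0x55, mem[0x13]=0xdb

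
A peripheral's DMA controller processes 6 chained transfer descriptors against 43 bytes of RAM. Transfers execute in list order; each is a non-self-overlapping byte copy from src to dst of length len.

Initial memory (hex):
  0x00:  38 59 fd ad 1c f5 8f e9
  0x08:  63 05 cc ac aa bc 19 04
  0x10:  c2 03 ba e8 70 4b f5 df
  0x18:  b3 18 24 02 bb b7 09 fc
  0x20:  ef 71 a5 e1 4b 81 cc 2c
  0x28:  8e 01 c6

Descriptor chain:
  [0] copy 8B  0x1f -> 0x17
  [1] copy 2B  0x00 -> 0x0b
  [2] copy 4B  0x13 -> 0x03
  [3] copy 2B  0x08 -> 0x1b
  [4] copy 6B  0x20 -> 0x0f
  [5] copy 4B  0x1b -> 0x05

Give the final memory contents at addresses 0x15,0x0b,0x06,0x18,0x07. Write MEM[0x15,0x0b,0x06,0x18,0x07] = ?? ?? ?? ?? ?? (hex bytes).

MEM[0x15,0x0b,0x06,0x18,0x07] = 4b 38 05 ef 81

  after D0: wrote 8B at 0x17 = fcef71a5e14b81cc
  after D1: wrote 2B at 0x0b = 3859
  after D2: wrote 4B at 0x03 = e8704bf5
  after D3: wrote 2B at 0x1b = 6305
  after D4: wrote 6B at 0x0f = ef71a5e14b81
  after D5: wrote 4B at 0x05 = 630581cc
query mem[0x15]=0x4b, mem[0x0b]=0x38, mem[0x06]=0x05, mem[0x18]=0xef, mem[0x07]=0x81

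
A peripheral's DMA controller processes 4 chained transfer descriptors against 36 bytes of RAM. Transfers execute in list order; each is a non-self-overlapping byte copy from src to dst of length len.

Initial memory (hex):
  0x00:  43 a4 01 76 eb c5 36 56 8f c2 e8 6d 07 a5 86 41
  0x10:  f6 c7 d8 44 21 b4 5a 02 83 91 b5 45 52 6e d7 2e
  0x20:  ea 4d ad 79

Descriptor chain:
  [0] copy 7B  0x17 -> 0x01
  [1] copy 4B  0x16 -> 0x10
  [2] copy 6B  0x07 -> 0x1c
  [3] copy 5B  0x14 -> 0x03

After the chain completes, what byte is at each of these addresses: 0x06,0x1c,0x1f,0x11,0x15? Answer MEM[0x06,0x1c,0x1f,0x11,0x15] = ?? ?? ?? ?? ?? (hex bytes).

MEM[0x06,0x1c,0x1f,0x11,0x15] = 02 6e e8 02 b4

  after D0: wrote 7B at 0x01 = 028391b545526e
  after D1: wrote 4B at 0x10 = 5a028391
  after D2: wrote 6B at 0x1c = 6e8fc2e86d07
  after D3: wrote 5B at 0x03 = 21b45a0283
query mem[0x06]=0x02, mem[0x1c]=0x6e, mem[0x1f]=0xe8, mem[0x11]=0x02, mem[0x15]=0xb4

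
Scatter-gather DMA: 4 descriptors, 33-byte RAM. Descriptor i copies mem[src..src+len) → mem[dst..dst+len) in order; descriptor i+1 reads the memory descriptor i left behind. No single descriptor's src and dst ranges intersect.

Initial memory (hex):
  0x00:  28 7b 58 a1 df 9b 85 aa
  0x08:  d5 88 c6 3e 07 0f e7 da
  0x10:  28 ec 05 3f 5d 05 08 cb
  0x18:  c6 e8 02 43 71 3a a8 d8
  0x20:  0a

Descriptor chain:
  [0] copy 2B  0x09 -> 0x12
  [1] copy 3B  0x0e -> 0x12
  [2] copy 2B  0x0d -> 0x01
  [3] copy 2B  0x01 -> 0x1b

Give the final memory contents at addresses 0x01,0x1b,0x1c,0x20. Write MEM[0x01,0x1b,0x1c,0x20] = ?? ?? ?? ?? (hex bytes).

  after D0: wrote 2B at 0x12 = 88c6
  after D1: wrote 3B at 0x12 = e7da28
  after D2: wrote 2B at 0x01 = 0fe7
  after D3: wrote 2B at 0x1b = 0fe7
query mem[0x01]=0x0f, mem[0x1b]=0x0f, mem[0x1c]=0xe7, mem[0x20]=0x0a

MEM[0x01,0x1b,0x1c,0x20] = 0f 0f e7 0a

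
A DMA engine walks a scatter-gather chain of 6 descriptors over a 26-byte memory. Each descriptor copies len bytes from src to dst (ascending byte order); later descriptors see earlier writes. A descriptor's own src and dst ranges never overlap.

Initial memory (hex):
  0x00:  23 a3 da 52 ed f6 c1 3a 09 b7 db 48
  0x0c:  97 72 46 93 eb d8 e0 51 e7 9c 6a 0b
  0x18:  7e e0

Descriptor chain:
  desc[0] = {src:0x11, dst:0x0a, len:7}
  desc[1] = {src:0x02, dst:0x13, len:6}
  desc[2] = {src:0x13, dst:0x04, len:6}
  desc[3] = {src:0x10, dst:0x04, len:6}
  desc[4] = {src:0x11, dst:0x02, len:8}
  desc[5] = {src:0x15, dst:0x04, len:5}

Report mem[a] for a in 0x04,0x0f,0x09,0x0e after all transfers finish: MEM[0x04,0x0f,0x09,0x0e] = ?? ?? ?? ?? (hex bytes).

MEM[0x04,0x0f,0x09,0x0e] = ed 6a 3a 9c

D0: mem[0x0a..0x10] <- [d8 e0 51 e7 9c 6a 0b]
D1: mem[0x13..0x18] <- [da 52 ed f6 c1 3a]
D2: mem[0x04..0x09] <- [da 52 ed f6 c1 3a]
D3: mem[0x04..0x09] <- [0b d8 e0 da 52 ed]
D4: mem[0x02..0x09] <- [d8 e0 da 52 ed f6 c1 3a]
D5: mem[0x04..0x08] <- [ed f6 c1 3a e0]
query mem[0x04]=0xed, mem[0x0f]=0x6a, mem[0x09]=0x3a, mem[0x0e]=0x9c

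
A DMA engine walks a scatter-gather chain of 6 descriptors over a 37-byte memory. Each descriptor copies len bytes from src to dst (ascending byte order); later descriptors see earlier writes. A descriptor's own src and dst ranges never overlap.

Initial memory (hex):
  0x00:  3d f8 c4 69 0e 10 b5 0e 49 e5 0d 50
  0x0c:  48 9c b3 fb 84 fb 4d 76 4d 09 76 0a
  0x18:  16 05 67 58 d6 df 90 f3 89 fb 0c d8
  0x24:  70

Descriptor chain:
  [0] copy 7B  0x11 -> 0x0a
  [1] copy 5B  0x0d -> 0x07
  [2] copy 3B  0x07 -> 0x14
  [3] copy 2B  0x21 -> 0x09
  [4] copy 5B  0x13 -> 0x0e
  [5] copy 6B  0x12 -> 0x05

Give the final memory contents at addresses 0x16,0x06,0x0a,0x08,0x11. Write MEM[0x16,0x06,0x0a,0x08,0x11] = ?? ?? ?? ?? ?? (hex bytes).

#0 dst[0x0a+7] := {0xfb,0x4d,0x76,0x4d,0x09,0x76,0x0a}
#1 dst[0x07+5] := {0x4d,0x09,0x76,0x0a,0xfb}
#2 dst[0x14+3] := {0x4d,0x09,0x76}
#3 dst[0x09+2] := {0xfb,0x0c}
#4 dst[0x0e+5] := {0x76,0x4d,0x09,0x76,0x0a}
#5 dst[0x05+6] := {0x0a,0x76,0x4d,0x09,0x76,0x0a}
query mem[0x16]=0x76, mem[0x06]=0x76, mem[0x0a]=0x0a, mem[0x08]=0x09, mem[0x11]=0x76

MEM[0x16,0x06,0x0a,0x08,0x11] = 76 76 0a 09 76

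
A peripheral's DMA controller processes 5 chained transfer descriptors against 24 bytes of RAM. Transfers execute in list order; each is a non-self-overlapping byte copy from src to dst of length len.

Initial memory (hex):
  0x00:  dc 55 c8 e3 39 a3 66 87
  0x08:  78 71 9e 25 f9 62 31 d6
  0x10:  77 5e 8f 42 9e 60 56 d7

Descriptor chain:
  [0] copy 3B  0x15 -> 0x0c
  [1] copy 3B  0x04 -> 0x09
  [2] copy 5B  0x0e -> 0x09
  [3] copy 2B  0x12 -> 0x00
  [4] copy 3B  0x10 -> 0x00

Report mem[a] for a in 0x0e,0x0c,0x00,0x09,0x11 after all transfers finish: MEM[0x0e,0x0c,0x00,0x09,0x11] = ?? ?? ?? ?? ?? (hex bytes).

MEM[0x0e,0x0c,0x00,0x09,0x11] = d7 5e 77 d7 5e

#0 dst[0x0c+3] := {0x60,0x56,0xd7}
#1 dst[0x09+3] := {0x39,0xa3,0x66}
#2 dst[0x09+5] := {0xd7,0xd6,0x77,0x5e,0x8f}
#3 dst[0x00+2] := {0x8f,0x42}
#4 dst[0x00+3] := {0x77,0x5e,0x8f}
query mem[0x0e]=0xd7, mem[0x0c]=0x5e, mem[0x00]=0x77, mem[0x09]=0xd7, mem[0x11]=0x5e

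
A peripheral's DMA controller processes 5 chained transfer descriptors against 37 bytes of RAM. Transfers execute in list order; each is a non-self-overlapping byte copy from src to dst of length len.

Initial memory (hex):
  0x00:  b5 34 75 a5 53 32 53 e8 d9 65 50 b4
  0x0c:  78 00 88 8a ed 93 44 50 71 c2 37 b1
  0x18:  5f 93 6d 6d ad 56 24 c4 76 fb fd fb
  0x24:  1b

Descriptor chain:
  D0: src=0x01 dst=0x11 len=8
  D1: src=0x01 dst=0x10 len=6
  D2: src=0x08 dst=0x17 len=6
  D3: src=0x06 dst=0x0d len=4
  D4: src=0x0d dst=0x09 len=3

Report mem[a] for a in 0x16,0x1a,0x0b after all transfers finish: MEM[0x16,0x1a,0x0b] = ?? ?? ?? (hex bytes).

MEM[0x16,0x1a,0x0b] = 53 b4 d9

D0: mem[0x11..0x18] <- [34 75 a5 53 32 53 e8 d9]
D1: mem[0x10..0x15] <- [34 75 a5 53 32 53]
D2: mem[0x17..0x1c] <- [d9 65 50 b4 78 00]
D3: mem[0x0d..0x10] <- [53 e8 d9 65]
D4: mem[0x09..0x0b] <- [53 e8 d9]
query mem[0x16]=0x53, mem[0x1a]=0xb4, mem[0x0b]=0xd9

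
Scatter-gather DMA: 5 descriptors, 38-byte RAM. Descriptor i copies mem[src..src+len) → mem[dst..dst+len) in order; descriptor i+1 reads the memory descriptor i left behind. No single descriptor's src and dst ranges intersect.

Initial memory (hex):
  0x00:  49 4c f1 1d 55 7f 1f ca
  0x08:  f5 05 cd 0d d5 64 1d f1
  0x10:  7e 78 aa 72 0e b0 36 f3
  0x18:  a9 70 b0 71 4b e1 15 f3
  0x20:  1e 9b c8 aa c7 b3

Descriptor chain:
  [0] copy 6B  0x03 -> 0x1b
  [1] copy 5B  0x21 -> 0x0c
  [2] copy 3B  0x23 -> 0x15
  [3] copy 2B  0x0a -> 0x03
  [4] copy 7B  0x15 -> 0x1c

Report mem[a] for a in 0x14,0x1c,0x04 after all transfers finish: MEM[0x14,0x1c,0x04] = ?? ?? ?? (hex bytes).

D0: mem[0x1b..0x20] <- [1d 55 7f 1f ca f5]
D1: mem[0x0c..0x10] <- [9b c8 aa c7 b3]
D2: mem[0x15..0x17] <- [aa c7 b3]
D3: mem[0x03..0x04] <- [cd 0d]
D4: mem[0x1c..0x22] <- [aa c7 b3 a9 70 b0 1d]
query mem[0x14]=0x0e, mem[0x1c]=0xaa, mem[0x04]=0x0d

MEM[0x14,0x1c,0x04] = 0e aa 0d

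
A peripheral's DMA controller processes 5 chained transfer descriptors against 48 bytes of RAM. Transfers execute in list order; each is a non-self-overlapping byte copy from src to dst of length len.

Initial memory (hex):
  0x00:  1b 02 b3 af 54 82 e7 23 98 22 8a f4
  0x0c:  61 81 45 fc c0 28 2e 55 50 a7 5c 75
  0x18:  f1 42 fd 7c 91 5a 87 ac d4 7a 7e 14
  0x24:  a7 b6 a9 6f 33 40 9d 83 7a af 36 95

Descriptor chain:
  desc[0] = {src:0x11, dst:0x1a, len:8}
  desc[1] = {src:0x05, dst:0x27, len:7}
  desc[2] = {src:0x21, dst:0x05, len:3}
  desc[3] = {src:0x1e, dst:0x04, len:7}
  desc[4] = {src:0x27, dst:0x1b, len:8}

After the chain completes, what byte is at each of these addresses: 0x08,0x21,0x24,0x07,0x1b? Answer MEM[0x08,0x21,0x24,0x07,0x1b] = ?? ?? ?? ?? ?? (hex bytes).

D0: mem[0x1a..0x21] <- [28 2e 55 50 a7 5c 75 f1]
D1: mem[0x27..0x2d] <- [82 e7 23 98 22 8a f4]
D2: mem[0x05..0x07] <- [f1 7e 14]
D3: mem[0x04..0x0a] <- [a7 5c 75 f1 7e 14 a7]
D4: mem[0x1b..0x22] <- [82 e7 23 98 22 8a f4 36]
query mem[0x08]=0x7e, mem[0x21]=0xf4, mem[0x24]=0xa7, mem[0x07]=0xf1, mem[0x1b]=0x82

MEM[0x08,0x21,0x24,0x07,0x1b] = 7e f4 a7 f1 82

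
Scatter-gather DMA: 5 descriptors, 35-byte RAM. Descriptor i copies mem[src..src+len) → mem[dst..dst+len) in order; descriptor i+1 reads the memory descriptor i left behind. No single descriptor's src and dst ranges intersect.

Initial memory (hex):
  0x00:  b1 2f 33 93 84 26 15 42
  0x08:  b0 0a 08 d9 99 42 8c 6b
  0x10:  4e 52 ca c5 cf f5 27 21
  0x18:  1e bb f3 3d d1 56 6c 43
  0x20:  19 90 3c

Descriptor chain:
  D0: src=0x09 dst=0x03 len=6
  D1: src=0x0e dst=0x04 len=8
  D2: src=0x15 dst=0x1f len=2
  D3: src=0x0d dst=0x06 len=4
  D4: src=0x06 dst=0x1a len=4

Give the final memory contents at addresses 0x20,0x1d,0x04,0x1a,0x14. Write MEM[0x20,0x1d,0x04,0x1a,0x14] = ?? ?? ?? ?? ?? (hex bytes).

MEM[0x20,0x1d,0x04,0x1a,0x14] = 27 4e 8c 42 cf

D0: mem[0x03..0x08] <- [0a 08 d9 99 42 8c]
D1: mem[0x04..0x0b] <- [8c 6b 4e 52 ca c5 cf f5]
D2: mem[0x1f..0x20] <- [f5 27]
D3: mem[0x06..0x09] <- [42 8c 6b 4e]
D4: mem[0x1a..0x1d] <- [42 8c 6b 4e]
query mem[0x20]=0x27, mem[0x1d]=0x4e, mem[0x04]=0x8c, mem[0x1a]=0x42, mem[0x14]=0xcf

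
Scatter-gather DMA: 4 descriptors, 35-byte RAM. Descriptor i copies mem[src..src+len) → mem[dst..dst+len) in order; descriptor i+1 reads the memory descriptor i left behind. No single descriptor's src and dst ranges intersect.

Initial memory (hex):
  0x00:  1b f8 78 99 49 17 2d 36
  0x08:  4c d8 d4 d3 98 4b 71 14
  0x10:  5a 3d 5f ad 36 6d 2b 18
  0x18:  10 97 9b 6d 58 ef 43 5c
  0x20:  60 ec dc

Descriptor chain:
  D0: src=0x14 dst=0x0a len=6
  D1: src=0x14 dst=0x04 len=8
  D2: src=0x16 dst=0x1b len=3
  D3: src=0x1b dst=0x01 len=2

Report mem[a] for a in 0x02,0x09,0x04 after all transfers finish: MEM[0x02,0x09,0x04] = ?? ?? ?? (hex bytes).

[0] 0x14->0x0a len=6 : 36 6d 2b 18 10 97
[1] 0x14->0x04 len=8 : 36 6d 2b 18 10 97 9b 6d
[2] 0x16->0x1b len=3 : 2b 18 10
[3] 0x1b->0x01 len=2 : 2b 18
query mem[0x02]=0x18, mem[0x09]=0x97, mem[0x04]=0x36

MEM[0x02,0x09,0x04] = 18 97 36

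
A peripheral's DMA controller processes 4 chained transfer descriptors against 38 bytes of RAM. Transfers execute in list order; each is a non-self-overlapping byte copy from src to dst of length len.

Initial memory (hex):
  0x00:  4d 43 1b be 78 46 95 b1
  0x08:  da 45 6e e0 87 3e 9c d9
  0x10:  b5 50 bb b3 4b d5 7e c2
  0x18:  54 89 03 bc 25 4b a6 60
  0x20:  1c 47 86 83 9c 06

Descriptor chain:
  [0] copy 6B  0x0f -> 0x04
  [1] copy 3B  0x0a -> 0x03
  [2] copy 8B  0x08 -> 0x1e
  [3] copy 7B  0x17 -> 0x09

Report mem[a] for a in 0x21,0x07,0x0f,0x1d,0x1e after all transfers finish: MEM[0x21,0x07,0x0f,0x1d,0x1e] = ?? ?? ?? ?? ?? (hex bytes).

MEM[0x21,0x07,0x0f,0x1d,0x1e] = e0 bb 4b 4b b3

[0] 0x0f->0x04 len=6 : d9 b5 50 bb b3 4b
[1] 0x0a->0x03 len=3 : 6e e0 87
[2] 0x08->0x1e len=8 : b3 4b 6e e0 87 3e 9c d9
[3] 0x17->0x09 len=7 : c2 54 89 03 bc 25 4b
query mem[0x21]=0xe0, mem[0x07]=0xbb, mem[0x0f]=0x4b, mem[0x1d]=0x4b, mem[0x1e]=0xb3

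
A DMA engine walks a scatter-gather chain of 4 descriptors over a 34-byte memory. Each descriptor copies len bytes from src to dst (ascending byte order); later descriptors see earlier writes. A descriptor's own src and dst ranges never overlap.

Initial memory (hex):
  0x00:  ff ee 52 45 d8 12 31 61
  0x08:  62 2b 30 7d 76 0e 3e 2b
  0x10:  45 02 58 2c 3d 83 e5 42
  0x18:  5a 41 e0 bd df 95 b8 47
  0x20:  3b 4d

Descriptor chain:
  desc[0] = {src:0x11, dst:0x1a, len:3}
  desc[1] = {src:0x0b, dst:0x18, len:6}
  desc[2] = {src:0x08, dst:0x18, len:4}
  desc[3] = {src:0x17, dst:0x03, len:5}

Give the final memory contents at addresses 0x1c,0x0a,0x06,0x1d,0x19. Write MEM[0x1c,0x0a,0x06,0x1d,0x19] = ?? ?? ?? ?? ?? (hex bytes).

D0: mem[0x1a..0x1c] <- [02 58 2c]
D1: mem[0x18..0x1d] <- [7d 76 0e 3e 2b 45]
D2: mem[0x18..0x1b] <- [62 2b 30 7d]
D3: mem[0x03..0x07] <- [42 62 2b 30 7d]
query mem[0x1c]=0x2b, mem[0x0a]=0x30, mem[0x06]=0x30, mem[0x1d]=0x45, mem[0x19]=0x2b

MEM[0x1c,0x0a,0x06,0x1d,0x19] = 2b 30 30 45 2b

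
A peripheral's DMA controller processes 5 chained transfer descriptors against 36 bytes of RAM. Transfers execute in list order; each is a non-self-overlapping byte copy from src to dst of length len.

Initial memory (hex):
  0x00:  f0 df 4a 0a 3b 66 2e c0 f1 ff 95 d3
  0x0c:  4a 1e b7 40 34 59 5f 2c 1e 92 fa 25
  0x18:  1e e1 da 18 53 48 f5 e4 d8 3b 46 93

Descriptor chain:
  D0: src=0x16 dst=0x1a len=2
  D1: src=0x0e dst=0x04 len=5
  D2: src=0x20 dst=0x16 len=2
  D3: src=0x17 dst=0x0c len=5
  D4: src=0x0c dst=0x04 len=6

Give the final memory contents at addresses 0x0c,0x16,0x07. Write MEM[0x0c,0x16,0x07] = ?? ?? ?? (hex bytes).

MEM[0x0c,0x16,0x07] = 3b d8 fa

[0] 0x16->0x1a len=2 : fa 25
[1] 0x0e->0x04 len=5 : b7 40 34 59 5f
[2] 0x20->0x16 len=2 : d8 3b
[3] 0x17->0x0c len=5 : 3b 1e e1 fa 25
[4] 0x0c->0x04 len=6 : 3b 1e e1 fa 25 59
query mem[0x0c]=0x3b, mem[0x16]=0xd8, mem[0x07]=0xfa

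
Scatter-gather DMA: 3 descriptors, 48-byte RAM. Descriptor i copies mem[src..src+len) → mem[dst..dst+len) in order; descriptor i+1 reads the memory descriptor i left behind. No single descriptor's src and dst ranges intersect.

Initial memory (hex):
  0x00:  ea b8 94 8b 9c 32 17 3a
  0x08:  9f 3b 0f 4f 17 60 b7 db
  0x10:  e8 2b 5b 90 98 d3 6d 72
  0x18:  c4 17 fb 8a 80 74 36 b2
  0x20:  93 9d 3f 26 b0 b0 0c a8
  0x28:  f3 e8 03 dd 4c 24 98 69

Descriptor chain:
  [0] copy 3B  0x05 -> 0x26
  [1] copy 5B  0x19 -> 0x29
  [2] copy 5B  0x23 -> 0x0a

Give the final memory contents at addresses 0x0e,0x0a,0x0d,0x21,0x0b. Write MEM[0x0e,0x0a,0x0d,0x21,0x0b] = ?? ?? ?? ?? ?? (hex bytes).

[0] 0x05->0x26 len=3 : 32 17 3a
[1] 0x19->0x29 len=5 : 17 fb 8a 80 74
[2] 0x23->0x0a len=5 : 26 b0 b0 32 17
query mem[0x0e]=0x17, mem[0x0a]=0x26, mem[0x0d]=0x32, mem[0x21]=0x9d, mem[0x0b]=0xb0

MEM[0x0e,0x0a,0x0d,0x21,0x0b] = 17 26 32 9d b0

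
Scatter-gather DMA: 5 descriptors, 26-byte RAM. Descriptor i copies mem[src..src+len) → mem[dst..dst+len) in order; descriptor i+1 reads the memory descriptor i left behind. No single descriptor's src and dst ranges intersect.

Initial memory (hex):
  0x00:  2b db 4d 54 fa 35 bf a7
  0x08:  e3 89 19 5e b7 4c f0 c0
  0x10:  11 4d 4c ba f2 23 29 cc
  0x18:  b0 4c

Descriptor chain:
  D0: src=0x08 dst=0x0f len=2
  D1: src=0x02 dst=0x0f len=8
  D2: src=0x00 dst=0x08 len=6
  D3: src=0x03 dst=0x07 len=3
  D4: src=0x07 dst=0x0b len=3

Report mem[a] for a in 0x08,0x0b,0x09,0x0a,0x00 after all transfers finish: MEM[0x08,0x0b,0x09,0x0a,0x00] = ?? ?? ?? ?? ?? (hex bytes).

D0: mem[0x0f..0x10] <- [e3 89]
D1: mem[0x0f..0x16] <- [4d 54 fa 35 bf a7 e3 89]
D2: mem[0x08..0x0d] <- [2b db 4d 54 fa 35]
D3: mem[0x07..0x09] <- [54 fa 35]
D4: mem[0x0b..0x0d] <- [54 fa 35]
query mem[0x08]=0xfa, mem[0x0b]=0x54, mem[0x09]=0x35, mem[0x0a]=0x4d, mem[0x00]=0x2b

MEM[0x08,0x0b,0x09,0x0a,0x00] = fa 54 35 4d 2b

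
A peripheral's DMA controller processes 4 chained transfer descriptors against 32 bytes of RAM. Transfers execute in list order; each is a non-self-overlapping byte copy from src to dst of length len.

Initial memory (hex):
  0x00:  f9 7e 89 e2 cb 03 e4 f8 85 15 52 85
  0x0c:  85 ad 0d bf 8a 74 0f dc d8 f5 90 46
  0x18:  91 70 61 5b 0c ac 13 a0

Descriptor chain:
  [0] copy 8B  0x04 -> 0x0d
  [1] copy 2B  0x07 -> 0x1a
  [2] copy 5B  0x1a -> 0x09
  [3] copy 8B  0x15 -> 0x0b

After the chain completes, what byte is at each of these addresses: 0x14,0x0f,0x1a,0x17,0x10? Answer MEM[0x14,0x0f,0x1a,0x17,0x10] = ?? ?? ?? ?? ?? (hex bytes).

MEM[0x14,0x0f,0x1a,0x17,0x10] = 85 70 f8 46 f8

  after D0: wrote 8B at 0x0d = cb03e4f885155285
  after D1: wrote 2B at 0x1a = f885
  after D2: wrote 5B at 0x09 = f8850cac13
  after D3: wrote 8B at 0x0b = f590469170f8850c
query mem[0x14]=0x85, mem[0x0f]=0x70, mem[0x1a]=0xf8, mem[0x17]=0x46, mem[0x10]=0xf8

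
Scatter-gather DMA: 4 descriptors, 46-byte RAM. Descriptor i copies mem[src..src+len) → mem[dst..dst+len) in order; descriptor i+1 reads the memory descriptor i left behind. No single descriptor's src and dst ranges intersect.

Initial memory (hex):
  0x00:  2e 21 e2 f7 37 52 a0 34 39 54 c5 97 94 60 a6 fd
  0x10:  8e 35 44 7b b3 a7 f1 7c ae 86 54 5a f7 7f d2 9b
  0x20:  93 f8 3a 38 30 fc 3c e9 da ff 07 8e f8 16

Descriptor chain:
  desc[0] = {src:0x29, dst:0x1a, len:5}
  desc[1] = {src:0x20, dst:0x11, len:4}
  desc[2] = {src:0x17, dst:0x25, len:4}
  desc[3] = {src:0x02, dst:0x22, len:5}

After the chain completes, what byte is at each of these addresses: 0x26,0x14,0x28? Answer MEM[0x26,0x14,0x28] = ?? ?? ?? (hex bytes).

MEM[0x26,0x14,0x28] = a0 38 ff

[0] 0x29->0x1a len=5 : ff 07 8e f8 16
[1] 0x20->0x11 len=4 : 93 f8 3a 38
[2] 0x17->0x25 len=4 : 7c ae 86 ff
[3] 0x02->0x22 len=5 : e2 f7 37 52 a0
query mem[0x26]=0xa0, mem[0x14]=0x38, mem[0x28]=0xff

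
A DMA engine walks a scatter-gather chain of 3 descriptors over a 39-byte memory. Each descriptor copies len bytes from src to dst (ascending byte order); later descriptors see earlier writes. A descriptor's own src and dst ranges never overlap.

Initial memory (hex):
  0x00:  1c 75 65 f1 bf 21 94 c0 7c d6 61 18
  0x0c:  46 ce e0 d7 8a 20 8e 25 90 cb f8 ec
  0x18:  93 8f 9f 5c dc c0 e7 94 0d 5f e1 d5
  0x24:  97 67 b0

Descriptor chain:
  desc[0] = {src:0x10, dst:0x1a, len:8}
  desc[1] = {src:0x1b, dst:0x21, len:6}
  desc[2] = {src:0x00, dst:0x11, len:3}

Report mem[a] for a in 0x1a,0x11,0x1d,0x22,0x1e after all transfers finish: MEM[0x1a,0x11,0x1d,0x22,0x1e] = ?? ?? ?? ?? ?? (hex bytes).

[0] 0x10->0x1a len=8 : 8a 20 8e 25 90 cb f8 ec
[1] 0x1b->0x21 len=6 : 20 8e 25 90 cb f8
[2] 0x00->0x11 len=3 : 1c 75 65
query mem[0x1a]=0x8a, mem[0x11]=0x1c, mem[0x1d]=0x25, mem[0x22]=0x8e, mem[0x1e]=0x90

MEM[0x1a,0x11,0x1d,0x22,0x1e] = 8a 1c 25 8e 90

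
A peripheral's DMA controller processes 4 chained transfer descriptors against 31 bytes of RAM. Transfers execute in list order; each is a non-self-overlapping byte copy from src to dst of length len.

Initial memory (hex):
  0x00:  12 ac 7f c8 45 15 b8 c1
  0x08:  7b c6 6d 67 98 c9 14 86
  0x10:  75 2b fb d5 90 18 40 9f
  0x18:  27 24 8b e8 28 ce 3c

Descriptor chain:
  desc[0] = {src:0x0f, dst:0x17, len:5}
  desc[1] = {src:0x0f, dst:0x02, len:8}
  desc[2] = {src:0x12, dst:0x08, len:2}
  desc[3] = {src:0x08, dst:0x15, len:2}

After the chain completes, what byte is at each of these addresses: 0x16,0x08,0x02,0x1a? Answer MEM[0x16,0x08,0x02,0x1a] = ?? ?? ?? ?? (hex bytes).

MEM[0x16,0x08,0x02,0x1a] = d5 fb 86 fb

D0: mem[0x17..0x1b] <- [86 75 2b fb d5]
D1: mem[0x02..0x09] <- [86 75 2b fb d5 90 18 40]
D2: mem[0x08..0x09] <- [fb d5]
D3: mem[0x15..0x16] <- [fb d5]
query mem[0x16]=0xd5, mem[0x08]=0xfb, mem[0x02]=0x86, mem[0x1a]=0xfb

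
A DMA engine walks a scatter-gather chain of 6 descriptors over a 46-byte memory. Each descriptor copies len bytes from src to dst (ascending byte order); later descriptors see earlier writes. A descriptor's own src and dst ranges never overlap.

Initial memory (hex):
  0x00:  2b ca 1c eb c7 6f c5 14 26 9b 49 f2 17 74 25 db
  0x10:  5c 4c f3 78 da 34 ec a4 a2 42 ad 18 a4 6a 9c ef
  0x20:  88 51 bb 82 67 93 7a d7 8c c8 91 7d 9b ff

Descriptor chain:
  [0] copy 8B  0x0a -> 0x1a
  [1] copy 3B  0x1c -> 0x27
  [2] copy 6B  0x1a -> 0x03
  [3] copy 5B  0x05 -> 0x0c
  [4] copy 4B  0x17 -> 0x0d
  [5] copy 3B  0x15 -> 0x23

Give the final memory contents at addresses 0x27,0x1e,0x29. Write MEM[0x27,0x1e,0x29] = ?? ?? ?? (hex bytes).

[0] 0x0a->0x1a len=8 : 49 f2 17 74 25 db 5c 4c
[1] 0x1c->0x27 len=3 : 17 74 25
[2] 0x1a->0x03 len=6 : 49 f2 17 74 25 db
[3] 0x05->0x0c len=5 : 17 74 25 db 9b
[4] 0x17->0x0d len=4 : a4 a2 42 49
[5] 0x15->0x23 len=3 : 34 ec a4
query mem[0x27]=0x17, mem[0x1e]=0x25, mem[0x29]=0x25

MEM[0x27,0x1e,0x29] = 17 25 25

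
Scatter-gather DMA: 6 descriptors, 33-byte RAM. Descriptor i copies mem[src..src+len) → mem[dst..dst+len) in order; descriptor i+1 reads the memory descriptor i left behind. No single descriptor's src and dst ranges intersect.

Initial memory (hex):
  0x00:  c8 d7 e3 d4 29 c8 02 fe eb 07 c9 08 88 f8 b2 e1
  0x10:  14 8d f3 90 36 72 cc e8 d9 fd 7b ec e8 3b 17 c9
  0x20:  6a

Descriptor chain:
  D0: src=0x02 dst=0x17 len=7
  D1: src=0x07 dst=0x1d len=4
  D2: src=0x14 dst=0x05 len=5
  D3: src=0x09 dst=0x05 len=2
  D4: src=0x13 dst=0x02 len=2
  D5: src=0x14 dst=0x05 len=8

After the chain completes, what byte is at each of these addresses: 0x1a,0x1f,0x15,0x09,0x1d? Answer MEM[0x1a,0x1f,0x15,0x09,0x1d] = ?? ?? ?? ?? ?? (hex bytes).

  after D0: wrote 7B at 0x17 = e3d429c802feeb
  after D1: wrote 4B at 0x1d = feeb07c9
  after D2: wrote 5B at 0x05 = 3672cce3d4
  after D3: wrote 2B at 0x05 = d4c9
  after D4: wrote 2B at 0x02 = 9036
  after D5: wrote 8B at 0x05 = 3672cce3d429c802
query mem[0x1a]=0xc8, mem[0x1f]=0x07, mem[0x15]=0x72, mem[0x09]=0xd4, mem[0x1d]=0xfe

MEM[0x1a,0x1f,0x15,0x09,0x1d] = c8 07 72 d4 fe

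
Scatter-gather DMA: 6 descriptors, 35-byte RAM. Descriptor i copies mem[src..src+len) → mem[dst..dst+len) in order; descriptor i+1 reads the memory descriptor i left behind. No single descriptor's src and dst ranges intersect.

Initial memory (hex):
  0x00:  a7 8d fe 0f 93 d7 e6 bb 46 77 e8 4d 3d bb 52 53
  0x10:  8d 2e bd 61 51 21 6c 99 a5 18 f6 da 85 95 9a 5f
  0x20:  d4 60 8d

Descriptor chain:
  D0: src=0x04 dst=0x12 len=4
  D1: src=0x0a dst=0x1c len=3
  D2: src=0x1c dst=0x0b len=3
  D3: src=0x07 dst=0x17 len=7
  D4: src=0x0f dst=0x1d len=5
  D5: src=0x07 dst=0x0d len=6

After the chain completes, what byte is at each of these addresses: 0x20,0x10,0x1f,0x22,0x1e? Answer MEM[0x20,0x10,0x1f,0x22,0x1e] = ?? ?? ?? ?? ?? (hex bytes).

MEM[0x20,0x10,0x1f,0x22,0x1e] = 93 e8 2e 8d 8d

[0] 0x04->0x12 len=4 : 93 d7 e6 bb
[1] 0x0a->0x1c len=3 : e8 4d 3d
[2] 0x1c->0x0b len=3 : e8 4d 3d
[3] 0x07->0x17 len=7 : bb 46 77 e8 e8 4d 3d
[4] 0x0f->0x1d len=5 : 53 8d 2e 93 d7
[5] 0x07->0x0d len=6 : bb 46 77 e8 e8 4d
query mem[0x20]=0x93, mem[0x10]=0xe8, mem[0x1f]=0x2e, mem[0x22]=0x8d, mem[0x1e]=0x8d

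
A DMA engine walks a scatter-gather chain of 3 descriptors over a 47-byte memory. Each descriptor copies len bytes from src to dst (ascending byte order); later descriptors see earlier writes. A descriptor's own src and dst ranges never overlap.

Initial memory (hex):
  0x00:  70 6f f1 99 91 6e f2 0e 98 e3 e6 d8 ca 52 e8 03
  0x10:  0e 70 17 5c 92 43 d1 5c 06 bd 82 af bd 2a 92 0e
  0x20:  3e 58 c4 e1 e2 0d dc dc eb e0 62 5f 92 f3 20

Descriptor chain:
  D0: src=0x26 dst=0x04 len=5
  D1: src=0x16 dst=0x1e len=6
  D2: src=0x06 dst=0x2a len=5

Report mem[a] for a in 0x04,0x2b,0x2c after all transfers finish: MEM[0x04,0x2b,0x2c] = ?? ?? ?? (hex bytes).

#0 dst[0x04+5] := {0xdc,0xdc,0xeb,0xe0,0x62}
#1 dst[0x1e+6] := {0xd1,0x5c,0x06,0xbd,0x82,0xaf}
#2 dst[0x2a+5] := {0xeb,0xe0,0x62,0xe3,0xe6}
query mem[0x04]=0xdc, mem[0x2b]=0xe0, mem[0x2c]=0x62

MEM[0x04,0x2b,0x2c] = dc e0 62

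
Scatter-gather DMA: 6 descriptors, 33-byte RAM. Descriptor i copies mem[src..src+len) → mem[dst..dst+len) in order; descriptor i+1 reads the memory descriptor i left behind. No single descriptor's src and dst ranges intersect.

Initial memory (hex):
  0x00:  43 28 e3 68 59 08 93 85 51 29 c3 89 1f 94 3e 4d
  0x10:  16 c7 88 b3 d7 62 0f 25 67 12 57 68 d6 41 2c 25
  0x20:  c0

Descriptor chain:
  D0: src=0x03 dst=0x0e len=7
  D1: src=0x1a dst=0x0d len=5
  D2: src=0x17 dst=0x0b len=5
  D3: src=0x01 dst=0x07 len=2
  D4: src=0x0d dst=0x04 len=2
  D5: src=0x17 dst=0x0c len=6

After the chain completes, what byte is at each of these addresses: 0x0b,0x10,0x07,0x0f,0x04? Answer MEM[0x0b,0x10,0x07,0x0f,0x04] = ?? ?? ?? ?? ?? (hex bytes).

MEM[0x0b,0x10,0x07,0x0f,0x04] = 25 68 28 57 12

#0 dst[0x0e+7] := {0x68,0x59,0x08,0x93,0x85,0x51,0x29}
#1 dst[0x0d+5] := {0x57,0x68,0xd6,0x41,0x2c}
#2 dst[0x0b+5] := {0x25,0x67,0x12,0x57,0x68}
#3 dst[0x07+2] := {0x28,0xe3}
#4 dst[0x04+2] := {0x12,0x57}
#5 dst[0x0c+6] := {0x25,0x67,0x12,0x57,0x68,0xd6}
query mem[0x0b]=0x25, mem[0x10]=0x68, mem[0x07]=0x28, mem[0x0f]=0x57, mem[0x04]=0x12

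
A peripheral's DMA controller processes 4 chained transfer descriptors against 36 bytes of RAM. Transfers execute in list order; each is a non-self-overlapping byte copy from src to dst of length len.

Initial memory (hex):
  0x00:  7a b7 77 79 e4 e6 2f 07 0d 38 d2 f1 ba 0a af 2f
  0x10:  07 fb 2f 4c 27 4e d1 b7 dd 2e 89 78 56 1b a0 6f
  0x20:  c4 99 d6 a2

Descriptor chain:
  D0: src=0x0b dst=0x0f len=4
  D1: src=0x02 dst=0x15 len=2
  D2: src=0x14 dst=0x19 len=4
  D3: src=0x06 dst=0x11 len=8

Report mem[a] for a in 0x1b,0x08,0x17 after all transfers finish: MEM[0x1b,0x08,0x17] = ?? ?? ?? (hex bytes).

[0] 0x0b->0x0f len=4 : f1 ba 0a af
[1] 0x02->0x15 len=2 : 77 79
[2] 0x14->0x19 len=4 : 27 77 79 b7
[3] 0x06->0x11 len=8 : 2f 07 0d 38 d2 f1 ba 0a
query mem[0x1b]=0x79, mem[0x08]=0x0d, mem[0x17]=0xba

MEM[0x1b,0x08,0x17] = 79 0d ba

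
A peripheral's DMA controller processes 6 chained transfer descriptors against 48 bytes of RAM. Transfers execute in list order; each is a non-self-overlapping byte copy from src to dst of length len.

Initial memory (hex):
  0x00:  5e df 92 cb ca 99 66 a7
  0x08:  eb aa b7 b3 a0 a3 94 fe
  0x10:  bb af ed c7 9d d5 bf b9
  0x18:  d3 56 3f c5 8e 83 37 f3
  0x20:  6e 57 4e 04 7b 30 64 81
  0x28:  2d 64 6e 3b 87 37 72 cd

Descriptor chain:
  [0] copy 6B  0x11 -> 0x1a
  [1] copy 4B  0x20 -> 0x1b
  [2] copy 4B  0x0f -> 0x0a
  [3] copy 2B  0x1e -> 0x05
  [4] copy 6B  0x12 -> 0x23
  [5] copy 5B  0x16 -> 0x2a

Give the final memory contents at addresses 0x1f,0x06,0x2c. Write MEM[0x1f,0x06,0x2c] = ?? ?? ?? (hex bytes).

D0: mem[0x1a..0x1f] <- [af ed c7 9d d5 bf]
D1: mem[0x1b..0x1e] <- [6e 57 4e 04]
D2: mem[0x0a..0x0d] <- [fe bb af ed]
D3: mem[0x05..0x06] <- [04 bf]
D4: mem[0x23..0x28] <- [ed c7 9d d5 bf b9]
D5: mem[0x2a..0x2e] <- [bf b9 d3 56 af]
query mem[0x1f]=0xbf, mem[0x06]=0xbf, mem[0x2c]=0xd3

MEM[0x1f,0x06,0x2c] = bf bf d3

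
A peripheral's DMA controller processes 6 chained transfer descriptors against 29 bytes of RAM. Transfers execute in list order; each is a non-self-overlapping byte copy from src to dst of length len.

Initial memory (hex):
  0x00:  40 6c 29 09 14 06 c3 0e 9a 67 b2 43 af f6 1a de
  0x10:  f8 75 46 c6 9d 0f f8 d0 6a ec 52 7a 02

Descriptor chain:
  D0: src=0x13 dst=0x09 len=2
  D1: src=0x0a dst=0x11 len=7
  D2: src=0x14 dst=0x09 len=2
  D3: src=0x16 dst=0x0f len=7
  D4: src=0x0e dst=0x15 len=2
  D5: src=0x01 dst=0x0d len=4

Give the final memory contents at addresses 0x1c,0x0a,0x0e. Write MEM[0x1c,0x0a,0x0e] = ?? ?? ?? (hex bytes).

  after D0: wrote 2B at 0x09 = c69d
  after D1: wrote 7B at 0x11 = 9d43aff61adef8
  after D2: wrote 2B at 0x09 = f61a
  after D3: wrote 7B at 0x0f = def86aec527a02
  after D4: wrote 2B at 0x15 = 1ade
  after D5: wrote 4B at 0x0d = 6c290914
query mem[0x1c]=0x02, mem[0x0a]=0x1a, mem[0x0e]=0x29

MEM[0x1c,0x0a,0x0e] = 02 1a 29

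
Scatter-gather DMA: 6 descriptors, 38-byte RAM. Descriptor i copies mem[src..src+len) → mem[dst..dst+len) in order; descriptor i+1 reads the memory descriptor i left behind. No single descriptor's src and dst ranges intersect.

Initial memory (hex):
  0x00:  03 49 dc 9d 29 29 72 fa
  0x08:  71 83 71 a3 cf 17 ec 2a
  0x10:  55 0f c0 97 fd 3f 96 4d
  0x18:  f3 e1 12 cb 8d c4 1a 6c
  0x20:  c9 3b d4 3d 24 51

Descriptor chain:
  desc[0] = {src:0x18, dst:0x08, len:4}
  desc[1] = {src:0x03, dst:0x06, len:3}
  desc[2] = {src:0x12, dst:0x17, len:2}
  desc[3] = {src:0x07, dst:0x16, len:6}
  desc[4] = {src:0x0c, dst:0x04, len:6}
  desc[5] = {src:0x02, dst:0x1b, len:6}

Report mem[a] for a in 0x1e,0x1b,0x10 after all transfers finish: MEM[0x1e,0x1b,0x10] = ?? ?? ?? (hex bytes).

  after D0: wrote 4B at 0x08 = f3e112cb
  after D1: wrote 3B at 0x06 = 9d2929
  after D2: wrote 2B at 0x17 = c097
  after D3: wrote 6B at 0x16 = 2929e112cbcf
  after D4: wrote 6B at 0x04 = cf17ec2a550f
  after D5: wrote 6B at 0x1b = dc9dcf17ec2a
query mem[0x1e]=0x17, mem[0x1b]=0xdc, mem[0x10]=0x55

MEM[0x1e,0x1b,0x10] = 17 dc 55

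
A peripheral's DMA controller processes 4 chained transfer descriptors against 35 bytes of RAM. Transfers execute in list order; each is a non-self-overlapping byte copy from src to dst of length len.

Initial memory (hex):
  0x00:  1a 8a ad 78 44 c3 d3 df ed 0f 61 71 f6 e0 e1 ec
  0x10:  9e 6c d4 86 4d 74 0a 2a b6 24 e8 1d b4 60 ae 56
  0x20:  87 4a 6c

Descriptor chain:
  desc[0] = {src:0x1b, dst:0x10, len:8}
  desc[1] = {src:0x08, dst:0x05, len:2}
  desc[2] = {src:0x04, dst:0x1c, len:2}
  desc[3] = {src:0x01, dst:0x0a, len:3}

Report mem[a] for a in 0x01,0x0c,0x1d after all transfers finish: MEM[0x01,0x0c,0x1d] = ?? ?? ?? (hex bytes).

MEM[0x01,0x0c,0x1d] = 8a 78 ed

#0 dst[0x10+8] := {0x1d,0xb4,0x60,0xae,0x56,0x87,0x4a,0x6c}
#1 dst[0x05+2] := {0xed,0x0f}
#2 dst[0x1c+2] := {0x44,0xed}
#3 dst[0x0a+3] := {0x8a,0xad,0x78}
query mem[0x01]=0x8a, mem[0x0c]=0x78, mem[0x1d]=0xed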